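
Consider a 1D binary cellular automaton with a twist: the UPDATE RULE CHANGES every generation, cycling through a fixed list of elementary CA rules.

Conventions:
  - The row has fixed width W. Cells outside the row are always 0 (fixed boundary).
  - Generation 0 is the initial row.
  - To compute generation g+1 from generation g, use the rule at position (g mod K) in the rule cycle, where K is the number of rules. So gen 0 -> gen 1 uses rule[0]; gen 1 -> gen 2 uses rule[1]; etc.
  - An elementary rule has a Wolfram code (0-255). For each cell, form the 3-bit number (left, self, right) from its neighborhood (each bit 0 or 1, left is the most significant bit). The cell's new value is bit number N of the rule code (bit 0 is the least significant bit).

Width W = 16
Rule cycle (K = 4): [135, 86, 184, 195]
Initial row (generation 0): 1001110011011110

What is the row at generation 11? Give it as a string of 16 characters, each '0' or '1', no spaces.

Gen 0: 1001110011011110
Gen 1 (rule 135): 1010100100001100
Gen 2 (rule 86): 1010111110010110
Gen 3 (rule 184): 0101111101001101
Gen 4 (rule 195): 1000111100010100
Gen 5 (rule 135): 1011011001110101
Gen 6 (rule 86): 1001001110010101
Gen 7 (rule 184): 0100101101001010
Gen 8 (rule 195): 1001000100010000
Gen 9 (rule 135): 1011011101110111
Gen 10 (rule 86): 1001000100010001
Gen 11 (rule 184): 0100100010001000

Answer: 0100100010001000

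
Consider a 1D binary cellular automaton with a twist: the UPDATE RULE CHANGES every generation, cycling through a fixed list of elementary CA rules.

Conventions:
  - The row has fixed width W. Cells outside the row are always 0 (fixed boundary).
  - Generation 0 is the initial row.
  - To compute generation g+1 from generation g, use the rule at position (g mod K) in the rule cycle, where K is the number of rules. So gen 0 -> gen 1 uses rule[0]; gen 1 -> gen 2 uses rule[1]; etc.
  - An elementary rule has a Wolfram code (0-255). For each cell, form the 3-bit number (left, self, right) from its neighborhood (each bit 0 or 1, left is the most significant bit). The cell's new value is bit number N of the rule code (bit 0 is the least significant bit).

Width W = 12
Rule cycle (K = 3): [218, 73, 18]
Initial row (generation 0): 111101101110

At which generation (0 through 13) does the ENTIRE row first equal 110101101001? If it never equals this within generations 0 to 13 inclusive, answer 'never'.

Gen 0: 111101101110
Gen 1 (rule 218): 111101101111
Gen 2 (rule 73): 100101101001
Gen 3 (rule 18): 011000000110
Gen 4 (rule 218): 111100001111
Gen 5 (rule 73): 100101101001
Gen 6 (rule 18): 011000000110
Gen 7 (rule 218): 111100001111
Gen 8 (rule 73): 100101101001
Gen 9 (rule 18): 011000000110
Gen 10 (rule 218): 111100001111
Gen 11 (rule 73): 100101101001
Gen 12 (rule 18): 011000000110
Gen 13 (rule 218): 111100001111

Answer: never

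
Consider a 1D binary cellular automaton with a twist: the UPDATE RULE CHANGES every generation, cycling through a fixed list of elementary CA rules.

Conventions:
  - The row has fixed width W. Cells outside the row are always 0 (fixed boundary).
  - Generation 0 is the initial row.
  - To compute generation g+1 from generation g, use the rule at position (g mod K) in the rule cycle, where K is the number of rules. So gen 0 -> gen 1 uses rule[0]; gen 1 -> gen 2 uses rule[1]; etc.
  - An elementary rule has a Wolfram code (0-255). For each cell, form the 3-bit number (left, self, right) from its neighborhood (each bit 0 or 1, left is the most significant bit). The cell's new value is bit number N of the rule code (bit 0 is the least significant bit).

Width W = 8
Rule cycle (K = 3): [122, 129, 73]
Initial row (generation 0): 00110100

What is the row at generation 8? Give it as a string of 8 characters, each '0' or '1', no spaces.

Answer: 00000010

Derivation:
Gen 0: 00110100
Gen 1 (rule 122): 01111010
Gen 2 (rule 129): 00110000
Gen 3 (rule 73): 10110111
Gen 4 (rule 122): 01111101
Gen 5 (rule 129): 00111000
Gen 6 (rule 73): 10101011
Gen 7 (rule 122): 01010111
Gen 8 (rule 129): 00000010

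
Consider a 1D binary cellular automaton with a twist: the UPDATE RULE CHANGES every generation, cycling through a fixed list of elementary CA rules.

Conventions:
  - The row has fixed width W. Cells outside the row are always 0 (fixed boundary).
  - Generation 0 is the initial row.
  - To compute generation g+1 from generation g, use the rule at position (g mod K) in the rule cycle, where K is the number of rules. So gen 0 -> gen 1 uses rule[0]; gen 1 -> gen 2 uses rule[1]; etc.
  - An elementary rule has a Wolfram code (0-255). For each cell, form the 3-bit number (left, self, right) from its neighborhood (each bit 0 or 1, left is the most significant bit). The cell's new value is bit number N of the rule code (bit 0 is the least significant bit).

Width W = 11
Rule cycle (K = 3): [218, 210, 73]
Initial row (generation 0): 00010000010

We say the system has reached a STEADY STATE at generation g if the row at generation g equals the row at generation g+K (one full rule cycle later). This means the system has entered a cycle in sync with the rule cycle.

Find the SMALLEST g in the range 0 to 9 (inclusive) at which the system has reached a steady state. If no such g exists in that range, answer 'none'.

Answer: 3

Derivation:
Gen 0: 00010000010
Gen 1 (rule 218): 00101000101
Gen 2 (rule 210): 01000101000
Gen 3 (rule 73): 00010000011
Gen 4 (rule 218): 00101000111
Gen 5 (rule 210): 01000101011
Gen 6 (rule 73): 00010000011
Gen 7 (rule 218): 00101000111
Gen 8 (rule 210): 01000101011
Gen 9 (rule 73): 00010000011
Gen 10 (rule 218): 00101000111
Gen 11 (rule 210): 01000101011
Gen 12 (rule 73): 00010000011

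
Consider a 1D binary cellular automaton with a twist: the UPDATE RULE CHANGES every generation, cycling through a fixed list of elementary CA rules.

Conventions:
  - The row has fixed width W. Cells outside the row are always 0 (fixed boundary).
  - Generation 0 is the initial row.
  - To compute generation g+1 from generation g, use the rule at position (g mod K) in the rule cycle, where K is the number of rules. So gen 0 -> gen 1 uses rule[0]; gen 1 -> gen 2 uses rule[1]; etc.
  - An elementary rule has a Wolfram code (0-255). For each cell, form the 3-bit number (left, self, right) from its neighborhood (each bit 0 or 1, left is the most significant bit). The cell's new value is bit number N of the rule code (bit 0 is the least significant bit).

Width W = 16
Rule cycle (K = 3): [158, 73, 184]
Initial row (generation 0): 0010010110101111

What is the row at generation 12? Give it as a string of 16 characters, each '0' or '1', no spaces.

Answer: 1011011111101010

Derivation:
Gen 0: 0010010110101111
Gen 1 (rule 158): 0111110100101110
Gen 2 (rule 73): 0100010000001010
Gen 3 (rule 184): 0010001000000101
Gen 4 (rule 158): 0111011100001101
Gen 5 (rule 73): 0101010101101100
Gen 6 (rule 184): 0010101011011010
Gen 7 (rule 158): 0110101010010011
Gen 8 (rule 73): 0110000000000011
Gen 9 (rule 184): 0101000000000010
Gen 10 (rule 158): 1101100000000111
Gen 11 (rule 73): 1101101111110101
Gen 12 (rule 184): 1011011111101010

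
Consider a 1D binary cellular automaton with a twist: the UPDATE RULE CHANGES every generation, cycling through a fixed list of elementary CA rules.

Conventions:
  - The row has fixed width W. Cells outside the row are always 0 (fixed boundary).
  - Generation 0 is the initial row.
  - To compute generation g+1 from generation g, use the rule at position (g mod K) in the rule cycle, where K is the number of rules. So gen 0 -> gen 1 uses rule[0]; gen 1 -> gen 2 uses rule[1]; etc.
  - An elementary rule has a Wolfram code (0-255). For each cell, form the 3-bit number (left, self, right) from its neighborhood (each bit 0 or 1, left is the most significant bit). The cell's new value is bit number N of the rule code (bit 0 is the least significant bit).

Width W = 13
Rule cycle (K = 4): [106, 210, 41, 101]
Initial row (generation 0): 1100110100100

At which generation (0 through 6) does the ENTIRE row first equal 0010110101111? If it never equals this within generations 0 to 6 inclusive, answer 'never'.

Answer: never

Derivation:
Gen 0: 1100110100100
Gen 1 (rule 106): 1101111001000
Gen 2 (rule 210): 0100111110100
Gen 3 (rule 41): 0000100001001
Gen 4 (rule 101): 1110101101001
Gen 5 (rule 106): 1011011110010
Gen 6 (rule 210): 0001001111101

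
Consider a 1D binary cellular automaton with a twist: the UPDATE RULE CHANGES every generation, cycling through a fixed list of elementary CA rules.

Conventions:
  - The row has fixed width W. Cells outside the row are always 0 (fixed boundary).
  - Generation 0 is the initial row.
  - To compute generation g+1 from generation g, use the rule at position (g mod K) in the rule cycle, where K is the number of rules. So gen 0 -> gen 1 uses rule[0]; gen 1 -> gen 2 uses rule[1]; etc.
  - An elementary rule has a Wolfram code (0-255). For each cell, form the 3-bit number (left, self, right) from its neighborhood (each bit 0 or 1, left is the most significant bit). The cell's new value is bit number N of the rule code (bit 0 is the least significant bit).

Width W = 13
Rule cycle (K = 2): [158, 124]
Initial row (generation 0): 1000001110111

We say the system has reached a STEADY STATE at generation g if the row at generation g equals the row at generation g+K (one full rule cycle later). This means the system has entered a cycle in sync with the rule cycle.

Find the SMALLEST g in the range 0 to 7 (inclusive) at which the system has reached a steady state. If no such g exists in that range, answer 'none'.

Gen 0: 1000001110111
Gen 1 (rule 158): 1100011100110
Gen 2 (rule 124): 1110010110111
Gen 3 (rule 158): 1101110100110
Gen 4 (rule 124): 1111011110111
Gen 5 (rule 158): 1110011100110
Gen 6 (rule 124): 1011010110111
Gen 7 (rule 158): 1010010100110
Gen 8 (rule 124): 1111011110111
Gen 9 (rule 158): 1110011100110

Answer: none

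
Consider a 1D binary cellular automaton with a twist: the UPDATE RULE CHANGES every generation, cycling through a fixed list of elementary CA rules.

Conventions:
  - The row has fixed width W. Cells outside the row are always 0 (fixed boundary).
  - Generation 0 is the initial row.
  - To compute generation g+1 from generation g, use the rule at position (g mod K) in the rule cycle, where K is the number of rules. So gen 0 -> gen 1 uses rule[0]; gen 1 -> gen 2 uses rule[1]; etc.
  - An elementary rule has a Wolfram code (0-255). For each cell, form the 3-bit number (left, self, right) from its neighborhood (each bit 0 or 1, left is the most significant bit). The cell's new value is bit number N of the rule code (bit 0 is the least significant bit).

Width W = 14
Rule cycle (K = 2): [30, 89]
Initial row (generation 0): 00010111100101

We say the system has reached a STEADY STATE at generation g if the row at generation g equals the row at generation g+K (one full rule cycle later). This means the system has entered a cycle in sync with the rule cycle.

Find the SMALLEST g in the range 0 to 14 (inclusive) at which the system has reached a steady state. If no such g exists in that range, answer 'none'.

Gen 0: 00010111100101
Gen 1 (rule 30): 00110100011101
Gen 2 (rule 89): 10110011010100
Gen 3 (rule 30): 10101110010110
Gen 4 (rule 89): 00001011000111
Gen 5 (rule 30): 00011010101100
Gen 6 (rule 89): 11011000001111
Gen 7 (rule 30): 10010100011000
Gen 8 (rule 89): 01000011011111
Gen 9 (rule 30): 11100110010000
Gen 10 (rule 89): 10110111001111
Gen 11 (rule 30): 10100100111000
Gen 12 (rule 89): 00010010101111
Gen 13 (rule 30): 00111110101000
Gen 14 (rule 89): 10100010000111
Gen 15 (rule 30): 10110111001100
Gen 16 (rule 89): 00110101101111

Answer: none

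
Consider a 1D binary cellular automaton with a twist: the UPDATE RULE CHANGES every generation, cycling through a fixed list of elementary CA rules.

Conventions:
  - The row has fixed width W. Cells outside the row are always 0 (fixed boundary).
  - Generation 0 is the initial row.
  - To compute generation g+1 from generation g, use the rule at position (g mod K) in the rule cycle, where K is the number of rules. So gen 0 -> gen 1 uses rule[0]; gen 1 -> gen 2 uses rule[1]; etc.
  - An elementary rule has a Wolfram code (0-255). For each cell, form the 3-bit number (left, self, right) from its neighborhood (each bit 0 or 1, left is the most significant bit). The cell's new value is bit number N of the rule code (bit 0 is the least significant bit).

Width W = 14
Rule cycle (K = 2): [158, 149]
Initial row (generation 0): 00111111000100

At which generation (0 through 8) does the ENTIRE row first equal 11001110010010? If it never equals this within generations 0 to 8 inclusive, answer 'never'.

Gen 0: 00111111000100
Gen 1 (rule 158): 01111110101110
Gen 2 (rule 149): 00111100100101
Gen 3 (rule 158): 01111011111101
Gen 4 (rule 149): 00110001111001
Gen 5 (rule 158): 01101011110111
Gen 6 (rule 149): 00001001100010
Gen 7 (rule 158): 00011111010111
Gen 8 (rule 149): 11001110010010

Answer: 8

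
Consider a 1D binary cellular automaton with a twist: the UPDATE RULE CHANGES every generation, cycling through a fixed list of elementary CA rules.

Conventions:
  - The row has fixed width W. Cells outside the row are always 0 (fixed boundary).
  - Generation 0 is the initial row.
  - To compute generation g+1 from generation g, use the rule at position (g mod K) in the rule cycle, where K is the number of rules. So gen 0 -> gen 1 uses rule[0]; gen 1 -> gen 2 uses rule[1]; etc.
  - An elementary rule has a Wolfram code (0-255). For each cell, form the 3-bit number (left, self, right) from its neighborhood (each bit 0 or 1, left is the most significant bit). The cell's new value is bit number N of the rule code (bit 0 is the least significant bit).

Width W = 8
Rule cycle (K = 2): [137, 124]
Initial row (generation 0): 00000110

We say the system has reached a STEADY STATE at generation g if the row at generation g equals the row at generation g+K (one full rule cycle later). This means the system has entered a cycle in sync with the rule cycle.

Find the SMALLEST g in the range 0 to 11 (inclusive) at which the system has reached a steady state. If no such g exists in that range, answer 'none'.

Gen 0: 00000110
Gen 1 (rule 137): 11110100
Gen 2 (rule 124): 10011110
Gen 3 (rule 137): 00011100
Gen 4 (rule 124): 00010110
Gen 5 (rule 137): 11000100
Gen 6 (rule 124): 11100110
Gen 7 (rule 137): 11000100
Gen 8 (rule 124): 11100110
Gen 9 (rule 137): 11000100
Gen 10 (rule 124): 11100110
Gen 11 (rule 137): 11000100
Gen 12 (rule 124): 11100110
Gen 13 (rule 137): 11000100

Answer: 5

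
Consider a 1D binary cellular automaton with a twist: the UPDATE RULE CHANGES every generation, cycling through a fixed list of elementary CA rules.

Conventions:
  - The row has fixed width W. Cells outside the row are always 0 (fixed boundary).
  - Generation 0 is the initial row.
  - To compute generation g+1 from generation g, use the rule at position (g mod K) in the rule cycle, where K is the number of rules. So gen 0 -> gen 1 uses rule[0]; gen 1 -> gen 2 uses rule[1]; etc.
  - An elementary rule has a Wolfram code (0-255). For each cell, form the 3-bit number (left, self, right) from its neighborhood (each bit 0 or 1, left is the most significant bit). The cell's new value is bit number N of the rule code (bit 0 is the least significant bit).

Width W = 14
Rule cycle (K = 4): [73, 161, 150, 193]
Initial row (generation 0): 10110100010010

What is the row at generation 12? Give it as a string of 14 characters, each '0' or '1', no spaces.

Gen 0: 10110100010010
Gen 1 (rule 73): 00110001000000
Gen 2 (rule 161): 10000100011111
Gen 3 (rule 150): 11001110101110
Gen 4 (rule 193): 01000110000110
Gen 5 (rule 73): 00010110110110
Gen 6 (rule 161): 11001001001000
Gen 7 (rule 150): 00111111111100
Gen 8 (rule 193): 10011111111101
Gen 9 (rule 73): 00010000000100
Gen 10 (rule 161): 11000111110001
Gen 11 (rule 150): 00101011101011
Gen 12 (rule 193): 10000001100001

Answer: 10000001100001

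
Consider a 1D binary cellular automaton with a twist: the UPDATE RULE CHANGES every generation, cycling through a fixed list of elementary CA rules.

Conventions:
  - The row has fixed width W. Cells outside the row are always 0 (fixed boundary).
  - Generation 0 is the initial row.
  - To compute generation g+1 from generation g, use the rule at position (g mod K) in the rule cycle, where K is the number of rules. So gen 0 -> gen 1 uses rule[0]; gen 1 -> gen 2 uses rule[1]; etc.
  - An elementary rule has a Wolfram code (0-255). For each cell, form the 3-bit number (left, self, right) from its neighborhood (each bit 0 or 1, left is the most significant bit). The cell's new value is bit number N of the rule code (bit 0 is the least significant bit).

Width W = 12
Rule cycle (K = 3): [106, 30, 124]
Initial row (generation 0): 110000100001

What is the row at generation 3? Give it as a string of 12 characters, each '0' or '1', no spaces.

Gen 0: 110000100001
Gen 1 (rule 106): 110001000010
Gen 2 (rule 30): 101011100111
Gen 3 (rule 124): 111110110101

Answer: 111110110101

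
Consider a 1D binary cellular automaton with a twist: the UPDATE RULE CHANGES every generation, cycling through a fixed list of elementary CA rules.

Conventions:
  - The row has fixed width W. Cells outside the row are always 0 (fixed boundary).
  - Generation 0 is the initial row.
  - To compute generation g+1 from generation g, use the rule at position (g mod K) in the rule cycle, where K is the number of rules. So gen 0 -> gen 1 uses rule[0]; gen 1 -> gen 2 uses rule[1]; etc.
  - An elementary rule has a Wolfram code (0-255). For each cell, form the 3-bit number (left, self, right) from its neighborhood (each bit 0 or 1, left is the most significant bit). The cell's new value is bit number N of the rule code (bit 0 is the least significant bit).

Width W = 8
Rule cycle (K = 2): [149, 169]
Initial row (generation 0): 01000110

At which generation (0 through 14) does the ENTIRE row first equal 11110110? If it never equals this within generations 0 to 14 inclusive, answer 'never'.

Gen 0: 01000110
Gen 1 (rule 149): 01110001
Gen 2 (rule 169): 01100100
Gen 3 (rule 149): 00010111
Gen 4 (rule 169): 11001110
Gen 5 (rule 149): 00100101
Gen 6 (rule 169): 10000010
Gen 7 (rule 149): 11111011
Gen 8 (rule 169): 11110110
Gen 9 (rule 149): 01100001
Gen 10 (rule 169): 01001100
Gen 11 (rule 149): 01100011
Gen 12 (rule 169): 01001010
Gen 13 (rule 149): 01101011
Gen 14 (rule 169): 01010110

Answer: 8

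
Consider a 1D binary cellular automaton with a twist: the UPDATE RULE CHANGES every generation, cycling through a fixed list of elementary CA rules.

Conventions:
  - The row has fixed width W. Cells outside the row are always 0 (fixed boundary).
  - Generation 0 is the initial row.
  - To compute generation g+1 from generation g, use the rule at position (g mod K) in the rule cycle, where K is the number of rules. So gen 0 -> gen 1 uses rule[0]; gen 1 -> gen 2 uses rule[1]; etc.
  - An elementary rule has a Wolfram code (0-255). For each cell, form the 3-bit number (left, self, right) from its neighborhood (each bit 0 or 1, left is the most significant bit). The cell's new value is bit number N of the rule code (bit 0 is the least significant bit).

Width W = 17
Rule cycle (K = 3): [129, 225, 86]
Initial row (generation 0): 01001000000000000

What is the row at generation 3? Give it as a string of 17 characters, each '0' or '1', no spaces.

Gen 0: 01001000000000000
Gen 1 (rule 129): 00000011111111111
Gen 2 (rule 225): 11111001111111111
Gen 3 (rule 86): 00001110000000001

Answer: 00001110000000001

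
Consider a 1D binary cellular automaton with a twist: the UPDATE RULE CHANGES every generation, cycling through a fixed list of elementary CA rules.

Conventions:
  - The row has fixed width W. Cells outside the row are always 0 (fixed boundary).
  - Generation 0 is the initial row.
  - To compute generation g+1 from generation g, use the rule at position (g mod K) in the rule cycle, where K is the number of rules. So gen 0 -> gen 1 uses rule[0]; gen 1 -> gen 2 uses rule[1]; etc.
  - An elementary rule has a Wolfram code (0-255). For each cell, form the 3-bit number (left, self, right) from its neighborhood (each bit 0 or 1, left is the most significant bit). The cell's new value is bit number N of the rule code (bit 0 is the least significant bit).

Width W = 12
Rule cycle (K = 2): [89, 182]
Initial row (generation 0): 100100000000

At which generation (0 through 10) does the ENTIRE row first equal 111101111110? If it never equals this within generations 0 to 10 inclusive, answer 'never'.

Gen 0: 100100000000
Gen 1 (rule 89): 010011111111
Gen 2 (rule 182): 111101111110
Gen 3 (rule 89): 100101000011
Gen 4 (rule 182): 111111100100
Gen 5 (rule 89): 100000110011
Gen 6 (rule 182): 110001001100
Gen 7 (rule 89): 111100101111
Gen 8 (rule 182): 011011110110
Gen 9 (rule 89): 011010010111
Gen 10 (rule 182): 100111111010

Answer: 2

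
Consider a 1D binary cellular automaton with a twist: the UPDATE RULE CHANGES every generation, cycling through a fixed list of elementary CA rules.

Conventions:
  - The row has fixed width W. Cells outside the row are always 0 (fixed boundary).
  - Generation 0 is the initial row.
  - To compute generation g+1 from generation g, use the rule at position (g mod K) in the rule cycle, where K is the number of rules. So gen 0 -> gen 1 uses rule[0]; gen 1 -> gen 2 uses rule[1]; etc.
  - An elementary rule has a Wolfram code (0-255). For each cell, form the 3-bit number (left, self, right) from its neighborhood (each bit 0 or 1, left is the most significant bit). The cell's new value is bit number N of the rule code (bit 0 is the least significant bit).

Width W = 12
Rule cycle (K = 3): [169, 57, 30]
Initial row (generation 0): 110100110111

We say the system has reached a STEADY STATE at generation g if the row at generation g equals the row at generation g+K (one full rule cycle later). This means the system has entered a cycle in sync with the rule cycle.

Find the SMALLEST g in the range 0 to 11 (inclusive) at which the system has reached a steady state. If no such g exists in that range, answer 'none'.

Answer: 2

Derivation:
Gen 0: 110100110111
Gen 1 (rule 169): 101000101110
Gen 2 (rule 57): 010110011001
Gen 3 (rule 30): 110101110111
Gen 4 (rule 169): 101011101110
Gen 5 (rule 57): 010110011001
Gen 6 (rule 30): 110101110111
Gen 7 (rule 169): 101011101110
Gen 8 (rule 57): 010110011001
Gen 9 (rule 30): 110101110111
Gen 10 (rule 169): 101011101110
Gen 11 (rule 57): 010110011001
Gen 12 (rule 30): 110101110111
Gen 13 (rule 169): 101011101110
Gen 14 (rule 57): 010110011001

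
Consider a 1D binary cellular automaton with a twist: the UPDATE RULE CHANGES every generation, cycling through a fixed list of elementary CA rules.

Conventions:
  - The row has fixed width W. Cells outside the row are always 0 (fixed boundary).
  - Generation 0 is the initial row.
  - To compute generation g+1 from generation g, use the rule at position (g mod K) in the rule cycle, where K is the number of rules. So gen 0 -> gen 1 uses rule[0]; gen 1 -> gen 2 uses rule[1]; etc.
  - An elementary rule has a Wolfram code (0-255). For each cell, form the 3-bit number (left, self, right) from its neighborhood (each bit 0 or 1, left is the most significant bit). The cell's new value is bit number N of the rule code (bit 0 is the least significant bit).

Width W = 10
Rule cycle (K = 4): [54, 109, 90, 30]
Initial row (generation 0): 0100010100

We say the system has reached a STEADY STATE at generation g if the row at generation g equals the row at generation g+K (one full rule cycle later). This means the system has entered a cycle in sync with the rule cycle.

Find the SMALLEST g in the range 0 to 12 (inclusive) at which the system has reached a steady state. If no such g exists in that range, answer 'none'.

Gen 0: 0100010100
Gen 1 (rule 54): 1110111110
Gen 2 (rule 109): 1011100010
Gen 3 (rule 90): 0010110101
Gen 4 (rule 30): 0110100101
Gen 5 (rule 54): 1001111111
Gen 6 (rule 109): 1001000001
Gen 7 (rule 90): 0110100010
Gen 8 (rule 30): 1100110111
Gen 9 (rule 54): 0011001000
Gen 10 (rule 109): 1011001011
Gen 11 (rule 90): 0011110011
Gen 12 (rule 30): 0110001110
Gen 13 (rule 54): 1001010001
Gen 14 (rule 109): 1001110101
Gen 15 (rule 90): 0111010000
Gen 16 (rule 30): 1100011000

Answer: none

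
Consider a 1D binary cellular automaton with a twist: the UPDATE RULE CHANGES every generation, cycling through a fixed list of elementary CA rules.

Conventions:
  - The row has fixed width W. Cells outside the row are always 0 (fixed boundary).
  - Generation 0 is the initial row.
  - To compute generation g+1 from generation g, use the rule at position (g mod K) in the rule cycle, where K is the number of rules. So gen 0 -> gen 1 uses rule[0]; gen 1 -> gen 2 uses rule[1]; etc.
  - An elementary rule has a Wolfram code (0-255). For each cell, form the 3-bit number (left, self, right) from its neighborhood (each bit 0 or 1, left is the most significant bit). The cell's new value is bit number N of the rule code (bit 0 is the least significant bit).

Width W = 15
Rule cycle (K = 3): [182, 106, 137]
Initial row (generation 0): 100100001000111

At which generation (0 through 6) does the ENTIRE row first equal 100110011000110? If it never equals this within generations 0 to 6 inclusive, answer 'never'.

Gen 0: 100100001000111
Gen 1 (rule 182): 111110011101010
Gen 2 (rule 106): 100010110110100
Gen 3 (rule 137): 001000100100001
Gen 4 (rule 182): 011101111110011
Gen 5 (rule 106): 110111000010111
Gen 6 (rule 137): 100110011000110

Answer: 6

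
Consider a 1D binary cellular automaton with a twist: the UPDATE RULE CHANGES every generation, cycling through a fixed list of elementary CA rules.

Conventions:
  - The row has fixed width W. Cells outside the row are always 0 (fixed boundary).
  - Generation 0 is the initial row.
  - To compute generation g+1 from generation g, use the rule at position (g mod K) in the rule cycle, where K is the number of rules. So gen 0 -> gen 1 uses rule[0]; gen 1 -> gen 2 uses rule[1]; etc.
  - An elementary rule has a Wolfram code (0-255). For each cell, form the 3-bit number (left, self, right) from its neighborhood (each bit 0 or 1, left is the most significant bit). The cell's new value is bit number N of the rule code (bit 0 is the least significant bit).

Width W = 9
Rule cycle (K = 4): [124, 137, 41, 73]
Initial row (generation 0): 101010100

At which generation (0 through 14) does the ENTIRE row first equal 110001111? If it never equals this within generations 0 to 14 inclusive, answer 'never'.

Gen 0: 101010100
Gen 1 (rule 124): 111111110
Gen 2 (rule 137): 111111100
Gen 3 (rule 41): 100000001
Gen 4 (rule 73): 001111100
Gen 5 (rule 124): 001000110
Gen 6 (rule 137): 100010100
Gen 7 (rule 41): 001001001
Gen 8 (rule 73): 100000000
Gen 9 (rule 124): 110000000
Gen 10 (rule 137): 100111111
Gen 11 (rule 41): 000100000
Gen 12 (rule 73): 110001111
Gen 13 (rule 124): 111001001
Gen 14 (rule 137): 110000000

Answer: 12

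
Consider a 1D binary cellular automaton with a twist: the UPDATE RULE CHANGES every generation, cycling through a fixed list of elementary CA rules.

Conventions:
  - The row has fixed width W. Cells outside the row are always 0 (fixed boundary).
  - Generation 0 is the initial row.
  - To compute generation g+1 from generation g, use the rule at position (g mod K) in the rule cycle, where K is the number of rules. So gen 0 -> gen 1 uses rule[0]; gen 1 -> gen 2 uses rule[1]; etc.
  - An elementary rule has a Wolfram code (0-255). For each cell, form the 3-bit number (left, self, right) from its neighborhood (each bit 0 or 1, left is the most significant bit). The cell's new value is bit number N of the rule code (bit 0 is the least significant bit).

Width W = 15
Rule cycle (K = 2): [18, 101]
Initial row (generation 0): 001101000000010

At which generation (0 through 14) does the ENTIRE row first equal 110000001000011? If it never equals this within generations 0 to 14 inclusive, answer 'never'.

Answer: never

Derivation:
Gen 0: 001101000000010
Gen 1 (rule 18): 010000100000101
Gen 2 (rule 101): 010110101110111
Gen 3 (rule 18): 100000000000000
Gen 4 (rule 101): 101111111111111
Gen 5 (rule 18): 000000000000000
Gen 6 (rule 101): 111111111111111
Gen 7 (rule 18): 000000000000000
Gen 8 (rule 101): 111111111111111
Gen 9 (rule 18): 000000000000000
Gen 10 (rule 101): 111111111111111
Gen 11 (rule 18): 000000000000000
Gen 12 (rule 101): 111111111111111
Gen 13 (rule 18): 000000000000000
Gen 14 (rule 101): 111111111111111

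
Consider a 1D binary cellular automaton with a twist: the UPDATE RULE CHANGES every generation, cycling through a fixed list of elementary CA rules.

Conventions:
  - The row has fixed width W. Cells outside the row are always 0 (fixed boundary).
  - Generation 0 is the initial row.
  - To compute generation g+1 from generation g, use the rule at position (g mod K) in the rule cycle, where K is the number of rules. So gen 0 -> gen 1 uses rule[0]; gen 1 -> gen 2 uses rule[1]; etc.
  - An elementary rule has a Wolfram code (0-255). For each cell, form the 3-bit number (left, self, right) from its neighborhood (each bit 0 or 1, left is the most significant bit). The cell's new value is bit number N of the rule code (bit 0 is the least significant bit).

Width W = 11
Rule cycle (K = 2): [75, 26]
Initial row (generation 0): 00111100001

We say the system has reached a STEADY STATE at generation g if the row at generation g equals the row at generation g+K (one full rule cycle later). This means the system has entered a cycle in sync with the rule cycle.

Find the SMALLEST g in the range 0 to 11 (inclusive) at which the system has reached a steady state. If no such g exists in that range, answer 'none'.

Gen 0: 00111100001
Gen 1 (rule 75): 11100101110
Gen 2 (rule 26): 10011001001
Gen 3 (rule 75): 00111010010
Gen 4 (rule 26): 01100001101
Gen 5 (rule 75): 11101111100
Gen 6 (rule 26): 10001000010
Gen 7 (rule 75): 00110011100
Gen 8 (rule 26): 01101110010
Gen 9 (rule 75): 11101010100
Gen 10 (rule 26): 10000000010
Gen 11 (rule 75): 00111111100
Gen 12 (rule 26): 01100000010
Gen 13 (rule 75): 11101111100

Answer: none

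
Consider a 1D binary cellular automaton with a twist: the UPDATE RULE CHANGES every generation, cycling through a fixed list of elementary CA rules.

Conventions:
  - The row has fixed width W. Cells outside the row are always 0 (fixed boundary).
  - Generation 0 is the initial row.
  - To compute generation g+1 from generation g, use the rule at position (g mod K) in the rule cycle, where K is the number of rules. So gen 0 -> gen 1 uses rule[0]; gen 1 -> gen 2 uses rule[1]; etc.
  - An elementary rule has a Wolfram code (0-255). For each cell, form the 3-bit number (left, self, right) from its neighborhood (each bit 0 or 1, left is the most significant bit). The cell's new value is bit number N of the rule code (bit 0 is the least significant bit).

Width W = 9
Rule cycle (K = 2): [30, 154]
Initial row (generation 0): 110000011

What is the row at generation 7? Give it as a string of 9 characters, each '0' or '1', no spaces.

Answer: 110011100

Derivation:
Gen 0: 110000011
Gen 1 (rule 30): 101000110
Gen 2 (rule 154): 000101101
Gen 3 (rule 30): 001101001
Gen 4 (rule 154): 011000110
Gen 5 (rule 30): 110101101
Gen 6 (rule 154): 100001000
Gen 7 (rule 30): 110011100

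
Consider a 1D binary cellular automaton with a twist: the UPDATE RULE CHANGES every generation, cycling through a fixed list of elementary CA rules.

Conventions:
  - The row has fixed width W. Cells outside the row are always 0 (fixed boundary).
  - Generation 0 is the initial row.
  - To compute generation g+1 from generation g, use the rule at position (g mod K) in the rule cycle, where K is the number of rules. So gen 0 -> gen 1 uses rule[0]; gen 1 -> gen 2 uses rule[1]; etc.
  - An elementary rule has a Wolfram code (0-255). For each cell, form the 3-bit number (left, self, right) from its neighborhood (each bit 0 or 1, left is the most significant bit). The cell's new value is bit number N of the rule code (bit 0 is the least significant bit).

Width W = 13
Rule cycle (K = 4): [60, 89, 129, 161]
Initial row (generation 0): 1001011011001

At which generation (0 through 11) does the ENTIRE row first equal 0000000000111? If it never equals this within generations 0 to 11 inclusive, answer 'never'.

Gen 0: 1001011011001
Gen 1 (rule 60): 1101110110101
Gen 2 (rule 89): 1101010110000
Gen 3 (rule 129): 0000000000111
Gen 4 (rule 161): 1111111110010
Gen 5 (rule 60): 1000000001011
Gen 6 (rule 89): 0111111100011
Gen 7 (rule 129): 0011111001000
Gen 8 (rule 161): 1001110000011
Gen 9 (rule 60): 1101001000010
Gen 10 (rule 89): 1100100111001
Gen 11 (rule 129): 0000000010000

Answer: 3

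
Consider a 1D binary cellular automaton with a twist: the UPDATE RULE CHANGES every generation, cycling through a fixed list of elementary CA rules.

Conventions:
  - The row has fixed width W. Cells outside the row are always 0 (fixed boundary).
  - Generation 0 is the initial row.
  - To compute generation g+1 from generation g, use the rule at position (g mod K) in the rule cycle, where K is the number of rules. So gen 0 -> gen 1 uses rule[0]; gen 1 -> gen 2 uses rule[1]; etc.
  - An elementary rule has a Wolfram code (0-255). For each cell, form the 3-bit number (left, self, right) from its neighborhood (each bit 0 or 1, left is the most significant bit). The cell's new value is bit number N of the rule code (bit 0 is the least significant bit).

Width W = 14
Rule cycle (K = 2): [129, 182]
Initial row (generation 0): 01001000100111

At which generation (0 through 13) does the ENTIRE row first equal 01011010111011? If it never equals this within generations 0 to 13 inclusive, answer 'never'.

Answer: never

Derivation:
Gen 0: 01001000100111
Gen 1 (rule 129): 00000010000010
Gen 2 (rule 182): 00000111000111
Gen 3 (rule 129): 11110010010010
Gen 4 (rule 182): 01101111111111
Gen 5 (rule 129): 00000111111110
Gen 6 (rule 182): 00001011111101
Gen 7 (rule 129): 11100001111000
Gen 8 (rule 182): 01010010110100
Gen 9 (rule 129): 00000000000001
Gen 10 (rule 182): 00000000000011
Gen 11 (rule 129): 11111111111000
Gen 12 (rule 182): 01111111110100
Gen 13 (rule 129): 00111111100001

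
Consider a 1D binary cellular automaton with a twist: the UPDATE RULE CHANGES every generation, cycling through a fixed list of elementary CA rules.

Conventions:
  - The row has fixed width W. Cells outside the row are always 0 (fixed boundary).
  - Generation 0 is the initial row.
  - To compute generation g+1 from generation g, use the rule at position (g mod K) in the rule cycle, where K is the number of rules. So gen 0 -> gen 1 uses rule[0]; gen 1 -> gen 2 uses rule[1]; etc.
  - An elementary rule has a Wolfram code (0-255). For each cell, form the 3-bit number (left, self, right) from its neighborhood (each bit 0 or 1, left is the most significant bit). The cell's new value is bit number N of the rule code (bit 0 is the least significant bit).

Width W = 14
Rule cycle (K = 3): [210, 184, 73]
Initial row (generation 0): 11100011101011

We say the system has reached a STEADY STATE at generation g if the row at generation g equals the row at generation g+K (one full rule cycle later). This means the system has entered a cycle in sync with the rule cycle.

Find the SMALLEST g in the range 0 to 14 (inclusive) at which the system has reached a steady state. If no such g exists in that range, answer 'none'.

Gen 0: 11100011101011
Gen 1 (rule 210): 01110101100001
Gen 2 (rule 184): 01101011010000
Gen 3 (rule 73): 01100011000111
Gen 4 (rule 210): 10110101101011
Gen 5 (rule 184): 01101011010110
Gen 6 (rule 73): 01100011000110
Gen 7 (rule 210): 10110101101011
Gen 8 (rule 184): 01101011010110
Gen 9 (rule 73): 01100011000110
Gen 10 (rule 210): 10110101101011
Gen 11 (rule 184): 01101011010110
Gen 12 (rule 73): 01100011000110
Gen 13 (rule 210): 10110101101011
Gen 14 (rule 184): 01101011010110
Gen 15 (rule 73): 01100011000110
Gen 16 (rule 210): 10110101101011
Gen 17 (rule 184): 01101011010110

Answer: 4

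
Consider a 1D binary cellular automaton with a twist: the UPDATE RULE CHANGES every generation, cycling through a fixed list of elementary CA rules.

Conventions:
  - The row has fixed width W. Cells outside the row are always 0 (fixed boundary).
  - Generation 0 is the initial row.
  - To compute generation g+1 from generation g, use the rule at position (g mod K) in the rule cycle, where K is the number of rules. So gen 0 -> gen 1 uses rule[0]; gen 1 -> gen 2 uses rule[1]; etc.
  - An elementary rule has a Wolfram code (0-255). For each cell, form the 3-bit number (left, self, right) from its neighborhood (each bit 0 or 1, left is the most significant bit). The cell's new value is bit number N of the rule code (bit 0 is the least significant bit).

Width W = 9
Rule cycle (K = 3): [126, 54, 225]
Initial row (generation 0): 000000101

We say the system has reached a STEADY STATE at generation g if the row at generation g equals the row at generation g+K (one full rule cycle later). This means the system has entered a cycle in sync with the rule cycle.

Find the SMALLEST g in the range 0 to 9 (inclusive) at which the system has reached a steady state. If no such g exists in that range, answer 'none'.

Gen 0: 000000101
Gen 1 (rule 126): 000001111
Gen 2 (rule 54): 000010000
Gen 3 (rule 225): 111000111
Gen 4 (rule 126): 101101101
Gen 5 (rule 54): 110010011
Gen 6 (rule 225): 010000001
Gen 7 (rule 126): 111000011
Gen 8 (rule 54): 000100100
Gen 9 (rule 225): 110000001
Gen 10 (rule 126): 111000011
Gen 11 (rule 54): 000100100
Gen 12 (rule 225): 110000001

Answer: 7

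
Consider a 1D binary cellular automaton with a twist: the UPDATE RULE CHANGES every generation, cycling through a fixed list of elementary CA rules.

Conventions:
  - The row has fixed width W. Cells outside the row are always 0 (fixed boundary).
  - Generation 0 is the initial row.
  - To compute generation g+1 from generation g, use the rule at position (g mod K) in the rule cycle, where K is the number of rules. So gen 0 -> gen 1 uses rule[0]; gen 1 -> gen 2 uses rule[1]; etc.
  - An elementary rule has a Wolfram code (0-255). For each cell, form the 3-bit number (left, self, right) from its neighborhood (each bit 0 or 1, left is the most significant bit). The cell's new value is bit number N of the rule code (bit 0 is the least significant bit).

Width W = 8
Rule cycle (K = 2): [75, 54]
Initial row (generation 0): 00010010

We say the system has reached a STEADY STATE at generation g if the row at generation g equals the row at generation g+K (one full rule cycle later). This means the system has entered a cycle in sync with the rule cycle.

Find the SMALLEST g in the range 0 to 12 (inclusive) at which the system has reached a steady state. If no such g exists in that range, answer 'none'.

Answer: 9

Derivation:
Gen 0: 00010010
Gen 1 (rule 75): 11100100
Gen 2 (rule 54): 00011110
Gen 3 (rule 75): 11110010
Gen 4 (rule 54): 00001111
Gen 5 (rule 75): 11111001
Gen 6 (rule 54): 00000111
Gen 7 (rule 75): 11111101
Gen 8 (rule 54): 00000011
Gen 9 (rule 75): 11111111
Gen 10 (rule 54): 00000000
Gen 11 (rule 75): 11111111
Gen 12 (rule 54): 00000000
Gen 13 (rule 75): 11111111
Gen 14 (rule 54): 00000000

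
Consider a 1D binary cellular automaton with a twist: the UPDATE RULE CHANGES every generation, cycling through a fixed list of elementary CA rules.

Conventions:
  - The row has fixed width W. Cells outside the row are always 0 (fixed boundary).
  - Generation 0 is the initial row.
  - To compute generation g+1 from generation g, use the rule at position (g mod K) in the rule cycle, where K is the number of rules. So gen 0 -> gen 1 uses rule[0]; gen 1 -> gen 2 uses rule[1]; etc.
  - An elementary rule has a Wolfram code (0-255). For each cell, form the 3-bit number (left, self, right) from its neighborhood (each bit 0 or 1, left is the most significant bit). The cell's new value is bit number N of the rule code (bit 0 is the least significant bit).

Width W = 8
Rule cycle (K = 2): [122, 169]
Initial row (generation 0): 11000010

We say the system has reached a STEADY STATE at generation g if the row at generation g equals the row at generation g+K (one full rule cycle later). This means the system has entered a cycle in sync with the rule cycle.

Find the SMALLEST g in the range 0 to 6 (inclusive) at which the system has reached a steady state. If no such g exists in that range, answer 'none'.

Answer: 0

Derivation:
Gen 0: 11000010
Gen 1 (rule 122): 11100101
Gen 2 (rule 169): 11000010
Gen 3 (rule 122): 11100101
Gen 4 (rule 169): 11000010
Gen 5 (rule 122): 11100101
Gen 6 (rule 169): 11000010
Gen 7 (rule 122): 11100101
Gen 8 (rule 169): 11000010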